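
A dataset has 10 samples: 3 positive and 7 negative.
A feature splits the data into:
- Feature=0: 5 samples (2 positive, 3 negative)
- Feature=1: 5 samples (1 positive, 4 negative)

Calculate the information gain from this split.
0.0349 bits

Information Gain = H(Y) - H(Y|Feature)

Before split:
P(positive) = 3/10 = 0.3000
H(Y) = 0.8813 bits

After split:
Feature=0: H = 0.9710 bits (weight = 5/10)
Feature=1: H = 0.7219 bits (weight = 5/10)
H(Y|Feature) = (5/10)×0.9710 + (5/10)×0.7219 = 0.8464 bits

Information Gain = 0.8813 - 0.8464 = 0.0349 bits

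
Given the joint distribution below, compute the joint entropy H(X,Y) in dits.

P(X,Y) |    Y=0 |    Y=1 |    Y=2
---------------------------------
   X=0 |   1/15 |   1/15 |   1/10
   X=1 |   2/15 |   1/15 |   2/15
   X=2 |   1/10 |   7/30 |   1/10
0.9160 dits

Joint entropy is H(X,Y) = -Σ_{x,y} p(x,y) log p(x,y).

Summing over all non-zero entries:
H(X,Y) = -[1/15·log_10(1/15) + 1/15·log_10(1/15) + 1/10·log_10(1/10) + 2/15·log_10(2/15) + 1/15·log_10(1/15) + 2/15·log_10(2/15) + 1/10·log_10(1/10) + 7/30·log_10(7/30) + 1/10·log_10(1/10)]
H(X,Y) = 0.9160 dits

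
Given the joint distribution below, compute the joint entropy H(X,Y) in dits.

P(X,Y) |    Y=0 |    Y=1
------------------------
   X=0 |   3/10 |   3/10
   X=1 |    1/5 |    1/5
0.5933 dits

Joint entropy is H(X,Y) = -Σ_{x,y} p(x,y) log p(x,y).

Summing over all non-zero entries:
H(X,Y) = -[3/10·log_10(3/10) + 3/10·log_10(3/10) + 1/5·log_10(1/5) + 1/5·log_10(1/5)]
H(X,Y) = 0.5933 dits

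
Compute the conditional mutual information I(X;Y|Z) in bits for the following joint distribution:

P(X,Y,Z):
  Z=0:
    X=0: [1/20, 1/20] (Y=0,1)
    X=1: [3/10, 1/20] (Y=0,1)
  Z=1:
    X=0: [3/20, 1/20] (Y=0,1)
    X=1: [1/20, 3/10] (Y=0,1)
0.1876 bits

Conditional mutual information: I(X;Y|Z) = H(X|Z) + H(Y|Z) - H(X,Y|Z)

H(Z) = 0.9928
H(X,Z) = 1.8568 → H(X|Z) = 0.8640
H(Y,Z) = 1.8568 → H(Y|Z) = 0.8640
H(X,Y,Z) = 2.5332 → H(X,Y|Z) = 1.5404

I(X;Y|Z) = 0.8640 + 0.8640 - 1.5404 = 0.1876 bits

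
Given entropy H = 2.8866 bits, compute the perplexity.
7.3953

Perplexity is 2^H (or exp(H) for natural log).

H = 2.8866 bits
Perplexity = 2^2.8866 = 7.3953

Interpretation: The model's uncertainty is equivalent to choosing uniformly among 7.4 options.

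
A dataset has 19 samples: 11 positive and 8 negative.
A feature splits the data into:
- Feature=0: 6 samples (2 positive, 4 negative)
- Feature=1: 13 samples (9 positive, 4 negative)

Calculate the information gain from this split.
0.0827 bits

Information Gain = H(Y) - H(Y|Feature)

Before split:
P(positive) = 11/19 = 0.5789
H(Y) = 0.9819 bits

After split:
Feature=0: H = 0.9183 bits (weight = 6/19)
Feature=1: H = 0.8905 bits (weight = 13/19)
H(Y|Feature) = (6/19)×0.9183 + (13/19)×0.8905 = 0.8993 bits

Information Gain = 0.9819 - 0.8993 = 0.0827 bits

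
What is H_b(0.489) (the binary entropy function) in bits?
0.9997 bits

The binary entropy function is:
H(p) = -p log(p) - (1-p) log(1-p)

H(0.489) = -0.489 × log_2(0.489) - 0.511 × log_2(0.511)
H(0.489) = 0.9997 bits

Note: Binary entropy is maximized at p=0.5 (H=1 bit) and minimized at p=0 or p=1 (H=0).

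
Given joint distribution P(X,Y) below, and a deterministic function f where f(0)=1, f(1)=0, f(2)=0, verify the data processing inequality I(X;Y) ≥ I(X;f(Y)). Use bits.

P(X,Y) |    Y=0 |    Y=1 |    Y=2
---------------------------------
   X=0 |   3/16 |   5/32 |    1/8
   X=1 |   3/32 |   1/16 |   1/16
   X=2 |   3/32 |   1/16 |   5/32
I(X;Y) = 0.0363, I(X;f(Y)) = 0.0084, inequality holds: 0.0363 ≥ 0.0084

Data Processing Inequality: For any Markov chain X → Y → Z, we have I(X;Y) ≥ I(X;Z).

Here Z = f(Y) is a deterministic function of Y, forming X → Y → Z.

Original I(X;Y) = 0.0363 bits

After applying f:
P(X,Z) where Z=f(Y):
- P(X,Z=0) = P(X,Y=1) + P(X,Y=2)
- P(X,Z=1) = P(X,Y=0)

I(X;Z) = I(X;f(Y)) = 0.0084 bits

Verification: 0.0363 ≥ 0.0084 ✓

Information cannot be created by processing; the function f can only lose information about X.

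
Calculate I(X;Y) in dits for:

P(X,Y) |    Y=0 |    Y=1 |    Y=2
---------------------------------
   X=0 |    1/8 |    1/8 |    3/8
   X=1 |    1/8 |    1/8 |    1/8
0.0147 dits

Mutual information: I(X;Y) = H(X) + H(Y) - H(X,Y)

Marginals:
P(X) = (5/8, 3/8), H(X) = 0.2873 dits
P(Y) = (1/4, 1/4, 1/2), H(Y) = 0.4515 dits

Joint entropy: H(X,Y) = 0.7242 dits

I(X;Y) = 0.2873 + 0.4515 - 0.7242 = 0.0147 dits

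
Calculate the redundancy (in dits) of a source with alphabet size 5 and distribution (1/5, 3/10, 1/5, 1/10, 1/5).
0.0227 dits

Redundancy measures how far a source is from maximum entropy:
R = H_max - H(X)

Maximum entropy for 5 symbols: H_max = log_10(5) = 0.6990 dits
Actual entropy: H(X) = 0.6762 dits
Redundancy: R = 0.6990 - 0.6762 = 0.0227 dits

This redundancy represents potential for compression: the source could be compressed by 0.0227 dits per symbol.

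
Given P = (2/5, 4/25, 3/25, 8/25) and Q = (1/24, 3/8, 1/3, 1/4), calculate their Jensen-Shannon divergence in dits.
0.0584 dits

Jensen-Shannon divergence is:
JSD(P||Q) = 0.5 × D_KL(P||M) + 0.5 × D_KL(Q||M)
where M = 0.5 × (P + Q) is the mixture distribution.

M = 0.5 × (2/5, 4/25, 3/25, 8/25) + 0.5 × (1/24, 3/8, 1/3, 1/4) = (0.220833, 0.2675, 0.226667, 0.285)

D_KL(P||M) = 0.0504 dits
D_KL(Q||M) = 0.0664 dits

JSD(P||Q) = 0.5 × 0.0504 + 0.5 × 0.0664 = 0.0584 dits

Unlike KL divergence, JSD is symmetric and bounded: 0 ≤ JSD ≤ log(2).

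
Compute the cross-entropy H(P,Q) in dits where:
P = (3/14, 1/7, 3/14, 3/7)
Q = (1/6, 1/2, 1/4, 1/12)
0.8013 dits

Cross-entropy: H(P,Q) = -Σ p(x) log q(x)

Alternatively: H(P,Q) = H(P) + D_KL(P||Q)
H(P) = 0.5651 dits
D_KL(P||Q) = 0.2361 dits

H(P,Q) = 0.5651 + 0.2361 = 0.8013 dits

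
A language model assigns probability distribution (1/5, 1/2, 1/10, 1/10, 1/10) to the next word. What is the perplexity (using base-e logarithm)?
3.8932

Perplexity is e^H (or exp(H) for natural log).

First, H = -Σ p log p = 1.3592 nats
Perplexity = e^1.3592 = 3.8932

Interpretation: The model's uncertainty is equivalent to choosing uniformly among 3.9 options.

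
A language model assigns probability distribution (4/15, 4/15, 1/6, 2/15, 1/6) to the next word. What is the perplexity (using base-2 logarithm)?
4.8107

Perplexity is 2^H (or exp(H) for natural log).

First, H = -Σ p log p = 2.2662 bits
Perplexity = 2^2.2662 = 4.8107

Interpretation: The model's uncertainty is equivalent to choosing uniformly among 4.8 options.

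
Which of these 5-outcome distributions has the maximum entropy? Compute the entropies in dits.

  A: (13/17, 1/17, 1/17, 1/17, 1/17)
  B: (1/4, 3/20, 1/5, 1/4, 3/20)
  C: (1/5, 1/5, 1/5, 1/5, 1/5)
C

For a discrete distribution over n outcomes, entropy is maximized by the uniform distribution.

Computing entropies:
H(A) = 0.3786 dits
H(B) = 0.6880 dits
H(C) = 0.6990 dits

The uniform distribution (where all probabilities equal 1/5) achieves the maximum entropy of log_10(5) = 0.6990 dits.

Distribution C has the highest entropy.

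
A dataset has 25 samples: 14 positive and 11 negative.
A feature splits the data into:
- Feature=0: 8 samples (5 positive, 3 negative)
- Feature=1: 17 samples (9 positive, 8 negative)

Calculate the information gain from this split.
0.0059 bits

Information Gain = H(Y) - H(Y|Feature)

Before split:
P(positive) = 14/25 = 0.5600
H(Y) = 0.9896 bits

After split:
Feature=0: H = 0.9544 bits (weight = 8/25)
Feature=1: H = 0.9975 bits (weight = 17/25)
H(Y|Feature) = (8/25)×0.9544 + (17/25)×0.9975 = 0.9837 bits

Information Gain = 0.9896 - 0.9837 = 0.0059 bits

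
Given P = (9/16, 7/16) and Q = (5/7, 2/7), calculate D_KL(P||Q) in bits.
0.0751 bits

KL divergence: D_KL(P||Q) = Σ p(x) log(p(x)/q(x))

Computing term by term:
  x=0: 9/16 × log_2[(9/16)/(5/7)] = 9/16 × -0.3446 = -0.1939
  x=1: 7/16 × log_2[(7/16)/(2/7)] = 7/16 × 0.6147 = 0.2689

D_KL(P||Q) = 0.0751 bits

Note: KL divergence is always non-negative and equals 0 iff P = Q.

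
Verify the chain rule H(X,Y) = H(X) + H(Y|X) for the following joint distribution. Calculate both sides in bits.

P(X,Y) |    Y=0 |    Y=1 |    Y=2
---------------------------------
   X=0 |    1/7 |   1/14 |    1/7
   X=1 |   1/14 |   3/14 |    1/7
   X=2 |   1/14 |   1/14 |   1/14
H(X,Y) = 3.0391, H(X) = 1.5306, H(Y|X) = 1.5085 (all in bits)

Chain rule: H(X,Y) = H(X) + H(Y|X)

Left side — joint entropy directly:
H(X,Y) = -Σ p(x,y) log p(x,y) = 3.0391 bits

Right side — compute H(Y|X) from the conditional distributions:
P(X) = (5/14, 3/7, 3/14), so H(X) = 1.5306 bits
H(Y|X) = Σ_x P(X=x) · H(Y|X=x):
  P(Y|X=0) = (2/5, 1/5, 2/5), H(Y|X=0) = 1.5219, weight P(X=0) = 5/14
  P(Y|X=1) = (1/6, 1/2, 1/3), H(Y|X=1) = 1.4591, weight P(X=1) = 3/7
  P(Y|X=2) = (1/3, 1/3, 1/3), H(Y|X=2) = 1.5850, weight P(X=2) = 3/14
H(Y|X) = 1.5085 bits

H(X) + H(Y|X) = 1.5306 + 1.5085 = 3.0391 bits

Both sides equal 3.0391 bits. ✓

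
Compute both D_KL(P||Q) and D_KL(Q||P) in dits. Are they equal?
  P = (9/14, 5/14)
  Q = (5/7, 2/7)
D_KL(P||Q) = 0.0052, D_KL(Q||P) = 0.0050

KL divergence is not symmetric: D_KL(P||Q) ≠ D_KL(Q||P) in general.

D_KL(P||Q) = 0.0052 dits
D_KL(Q||P) = 0.0050 dits

No, they are not equal!

This asymmetry is why KL divergence is not a true distance metric.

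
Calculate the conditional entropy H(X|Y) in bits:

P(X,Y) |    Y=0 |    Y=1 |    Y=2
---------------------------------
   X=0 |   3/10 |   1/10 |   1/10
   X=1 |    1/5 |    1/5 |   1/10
0.9610 bits

Using the chain rule: H(X|Y) = H(X,Y) - H(Y)

First, compute H(X,Y) = 2.4464 bits

Marginal P(Y) = (1/2, 3/10, 1/5)
H(Y) = 1.4855 bits

H(X|Y) = H(X,Y) - H(Y) = 2.4464 - 1.4855 = 0.9610 bits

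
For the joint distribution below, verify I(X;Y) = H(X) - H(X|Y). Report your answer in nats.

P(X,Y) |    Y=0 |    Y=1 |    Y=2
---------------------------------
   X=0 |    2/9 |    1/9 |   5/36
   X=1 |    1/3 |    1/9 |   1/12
I(X;Y) = 0.0167 nats

Mutual information has multiple equivalent forms:
- I(X;Y) = H(X) - H(X|Y)
- I(X;Y) = H(Y) - H(Y|X)
- I(X;Y) = H(X) + H(Y) - H(X,Y)

Computing all quantities:
H(X) = 0.6916, H(Y) = 0.9950, H(X,Y) = 1.6700
H(X|Y) = 0.6749, H(Y|X) = 0.9784

Verification:
H(X) - H(X|Y) = 0.6916 - 0.6749 = 0.0167
H(Y) - H(Y|X) = 0.9950 - 0.9784 = 0.0167
H(X) + H(Y) - H(X,Y) = 0.6916 + 0.9950 - 1.6700 = 0.0167

All forms give I(X;Y) = 0.0167 nats. ✓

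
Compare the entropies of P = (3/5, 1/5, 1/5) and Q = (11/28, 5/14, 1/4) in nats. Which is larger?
Q

Computing entropies in nats:
H(P) = 0.9503
H(Q) = 1.0813

Distribution Q has higher entropy.

Intuition: The distribution closer to uniform (more spread out) has higher entropy.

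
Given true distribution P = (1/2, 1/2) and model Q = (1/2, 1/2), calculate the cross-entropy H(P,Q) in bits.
1.0000 bits

Cross-entropy: H(P,Q) = -Σ p(x) log q(x)

Alternatively: H(P,Q) = H(P) + D_KL(P||Q)
H(P) = 1.0000 bits
D_KL(P||Q) = 0.0000 bits

H(P,Q) = 1.0000 + 0.0000 = 1.0000 bits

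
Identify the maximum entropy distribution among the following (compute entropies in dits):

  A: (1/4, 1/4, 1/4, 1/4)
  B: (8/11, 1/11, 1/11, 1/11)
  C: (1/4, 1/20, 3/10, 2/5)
A

For a discrete distribution over n outcomes, entropy is maximized by the uniform distribution.

Computing entropies:
H(A) = 0.6021 dits
H(B) = 0.3846 dits
H(C) = 0.5316 dits

The uniform distribution (where all probabilities equal 1/4) achieves the maximum entropy of log_10(4) = 0.6021 dits.

Distribution A has the highest entropy.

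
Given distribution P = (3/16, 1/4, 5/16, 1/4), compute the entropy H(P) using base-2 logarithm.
1.9772 bits

Shannon entropy is H(X) = -Σ p(x) log p(x).

For P = (3/16, 1/4, 5/16, 1/4):
H = -3/16 × log_2(3/16) -1/4 × log_2(1/4) -5/16 × log_2(5/16) -1/4 × log_2(1/4)
H = 1.9772 bits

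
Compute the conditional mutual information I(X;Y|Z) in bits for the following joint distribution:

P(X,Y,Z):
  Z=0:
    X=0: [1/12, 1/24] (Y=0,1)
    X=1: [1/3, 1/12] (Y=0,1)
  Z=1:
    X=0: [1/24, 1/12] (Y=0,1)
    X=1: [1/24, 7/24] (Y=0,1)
0.0241 bits

Conditional mutual information: I(X;Y|Z) = H(X|Z) + H(Y|Z) - H(X,Y|Z)

H(Z) = 0.9950
H(X,Z) = 1.8046 → H(X|Z) = 0.8096
H(Y,Z) = 1.7307 → H(Y|Z) = 0.7357
H(X,Y,Z) = 2.5162 → H(X,Y|Z) = 1.5212

I(X;Y|Z) = 0.8096 + 0.7357 - 1.5212 = 0.0241 bits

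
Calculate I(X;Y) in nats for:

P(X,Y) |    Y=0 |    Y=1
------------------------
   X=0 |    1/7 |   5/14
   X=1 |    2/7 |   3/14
0.0423 nats

Mutual information: I(X;Y) = H(X) + H(Y) - H(X,Y)

Marginals:
P(X) = (1/2, 1/2), H(X) = 0.6931 nats
P(Y) = (3/7, 4/7), H(Y) = 0.6829 nats

Joint entropy: H(X,Y) = 1.3337 nats

I(X;Y) = 0.6931 + 0.6829 - 1.3337 = 0.0423 nats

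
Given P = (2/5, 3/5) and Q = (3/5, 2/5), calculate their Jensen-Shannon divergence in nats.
0.0201 nats

Jensen-Shannon divergence is:
JSD(P||Q) = 0.5 × D_KL(P||M) + 0.5 × D_KL(Q||M)
where M = 0.5 × (P + Q) is the mixture distribution.

M = 0.5 × (2/5, 3/5) + 0.5 × (3/5, 2/5) = (1/2, 1/2)

D_KL(P||M) = 0.0201 nats
D_KL(Q||M) = 0.0201 nats

JSD(P||Q) = 0.5 × 0.0201 + 0.5 × 0.0201 = 0.0201 nats

Unlike KL divergence, JSD is symmetric and bounded: 0 ≤ JSD ≤ log(2).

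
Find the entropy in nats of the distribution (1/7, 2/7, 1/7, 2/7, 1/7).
1.5498 nats

Shannon entropy is H(X) = -Σ p(x) log p(x).

For P = (1/7, 2/7, 1/7, 2/7, 1/7):
H = -1/7 × log_e(1/7) -2/7 × log_e(2/7) -1/7 × log_e(1/7) -2/7 × log_e(2/7) -1/7 × log_e(1/7)
H = 1.5498 nats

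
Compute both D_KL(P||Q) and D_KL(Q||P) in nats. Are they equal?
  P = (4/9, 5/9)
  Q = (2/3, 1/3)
D_KL(P||Q) = 0.1036, D_KL(Q||P) = 0.1000

KL divergence is not symmetric: D_KL(P||Q) ≠ D_KL(Q||P) in general.

D_KL(P||Q) = 0.1036 nats
D_KL(Q||P) = 0.1000 nats

No, they are not equal!

This asymmetry is why KL divergence is not a true distance metric.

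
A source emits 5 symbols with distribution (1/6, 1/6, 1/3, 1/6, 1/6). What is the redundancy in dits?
0.0212 dits

Redundancy measures how far a source is from maximum entropy:
R = H_max - H(X)

Maximum entropy for 5 symbols: H_max = log_10(5) = 0.6990 dits
Actual entropy: H(X) = 0.6778 dits
Redundancy: R = 0.6990 - 0.6778 = 0.0212 dits

This redundancy represents potential for compression: the source could be compressed by 0.0212 dits per symbol.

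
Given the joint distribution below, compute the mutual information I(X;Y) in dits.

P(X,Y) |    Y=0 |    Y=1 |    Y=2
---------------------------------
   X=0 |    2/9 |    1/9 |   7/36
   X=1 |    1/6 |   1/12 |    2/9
0.0023 dits

Mutual information: I(X;Y) = H(X) + H(Y) - H(X,Y)

Marginals:
P(X) = (19/36, 17/36), H(X) = 0.3004 dits
P(Y) = (7/18, 7/36, 5/12), H(Y) = 0.4562 dits

Joint entropy: H(X,Y) = 0.7543 dits

I(X;Y) = 0.3004 + 0.4562 - 0.7543 = 0.0023 dits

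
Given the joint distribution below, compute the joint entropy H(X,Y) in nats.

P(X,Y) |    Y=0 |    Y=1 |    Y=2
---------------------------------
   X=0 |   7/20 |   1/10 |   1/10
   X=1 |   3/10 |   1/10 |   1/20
1.5692 nats

Joint entropy is H(X,Y) = -Σ_{x,y} p(x,y) log p(x,y).

Summing over all non-zero entries:
H(X,Y) = -[7/20·log_e(7/20) + 1/10·log_e(1/10) + 1/10·log_e(1/10) + 3/10·log_e(3/10) + 1/10·log_e(1/10) + 1/20·log_e(1/20)]
H(X,Y) = 1.5692 nats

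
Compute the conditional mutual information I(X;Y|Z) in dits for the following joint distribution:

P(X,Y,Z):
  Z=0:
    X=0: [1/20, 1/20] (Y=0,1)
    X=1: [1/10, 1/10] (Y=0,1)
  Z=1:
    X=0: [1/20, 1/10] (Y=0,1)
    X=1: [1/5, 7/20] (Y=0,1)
0.0001 dits

Conditional mutual information: I(X;Y|Z) = H(X|Z) + H(Y|Z) - H(X,Y|Z)

H(Z) = 0.2653
H(X,Z) = 0.5062 → H(X|Z) = 0.2409
H(Y,Z) = 0.5537 → H(Y|Z) = 0.2884
H(X,Y,Z) = 0.7945 → H(X,Y|Z) = 0.5292

I(X;Y|Z) = 0.2409 + 0.2884 - 0.5292 = 0.0001 dits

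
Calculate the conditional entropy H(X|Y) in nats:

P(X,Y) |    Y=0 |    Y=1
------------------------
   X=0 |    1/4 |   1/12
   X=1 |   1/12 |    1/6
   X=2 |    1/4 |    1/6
1.0254 nats

Using the chain rule: H(X|Y) = H(X,Y) - H(Y)

First, compute H(X,Y) = 1.7046 nats

Marginal P(Y) = (7/12, 5/12)
H(Y) = 0.6792 nats

H(X|Y) = H(X,Y) - H(Y) = 1.7046 - 0.6792 = 1.0254 nats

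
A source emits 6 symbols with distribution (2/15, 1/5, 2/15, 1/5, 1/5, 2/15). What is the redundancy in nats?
0.0201 nats

Redundancy measures how far a source is from maximum entropy:
R = H_max - H(X)

Maximum entropy for 6 symbols: H_max = log_e(6) = 1.7918 nats
Actual entropy: H(X) = 1.7716 nats
Redundancy: R = 1.7918 - 1.7716 = 0.0201 nats

This redundancy represents potential for compression: the source could be compressed by 0.0201 nats per symbol.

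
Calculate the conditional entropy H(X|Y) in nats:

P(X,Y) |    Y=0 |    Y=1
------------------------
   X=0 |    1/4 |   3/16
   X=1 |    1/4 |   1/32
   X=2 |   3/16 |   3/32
1.0300 nats

Using the chain rule: H(X|Y) = H(X,Y) - H(Y)

First, compute H(X,Y) = 1.6511 nats

Marginal P(Y) = (11/16, 5/16)
H(Y) = 0.6211 nats

H(X|Y) = H(X,Y) - H(Y) = 1.6511 - 0.6211 = 1.0300 nats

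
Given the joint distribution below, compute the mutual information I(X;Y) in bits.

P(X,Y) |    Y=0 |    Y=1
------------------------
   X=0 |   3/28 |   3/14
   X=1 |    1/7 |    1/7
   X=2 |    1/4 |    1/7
0.0476 bits

Mutual information: I(X;Y) = H(X) + H(Y) - H(X,Y)

Marginals:
P(X) = (9/28, 2/7, 11/28), H(X) = 1.5722 bits
P(Y) = (1/2, 1/2), H(Y) = 1.0000 bits

Joint entropy: H(X,Y) = 2.5246 bits

I(X;Y) = 1.5722 + 1.0000 - 2.5246 = 0.0476 bits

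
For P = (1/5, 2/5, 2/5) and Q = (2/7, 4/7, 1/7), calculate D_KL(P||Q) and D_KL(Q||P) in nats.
D_KL(P||Q) = 0.1978, D_KL(Q||P) = 0.1586

KL divergence is not symmetric: D_KL(P||Q) ≠ D_KL(Q||P) in general.

D_KL(P||Q) = 0.1978 nats
D_KL(Q||P) = 0.1586 nats

No, they are not equal!

This asymmetry is why KL divergence is not a true distance metric.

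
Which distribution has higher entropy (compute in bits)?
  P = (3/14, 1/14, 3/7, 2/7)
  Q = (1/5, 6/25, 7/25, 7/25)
Q

Computing entropies in bits:
H(P) = 1.7885
H(Q) = 1.9870

Distribution Q has higher entropy.

Intuition: The distribution closer to uniform (more spread out) has higher entropy.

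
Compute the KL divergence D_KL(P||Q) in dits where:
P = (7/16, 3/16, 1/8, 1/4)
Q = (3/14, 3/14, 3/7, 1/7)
0.1186 dits

KL divergence: D_KL(P||Q) = Σ p(x) log(p(x)/q(x))

Computing term by term:
  x=0: 7/16 × log_10[(7/16)/(3/14)] = 7/16 × 0.3100 = 0.1356
  x=1: 3/16 × log_10[(3/16)/(3/14)] = 3/16 × -0.0580 = -0.0109
  x=2: 1/8 × log_10[(1/8)/(3/7)] = 1/8 × -0.5351 = -0.0669
  x=3: 1/4 × log_10[(1/4)/(1/7)] = 1/4 × 0.2430 = 0.0608

D_KL(P||Q) = 0.1186 dits

Note: KL divergence is always non-negative and equals 0 iff P = Q.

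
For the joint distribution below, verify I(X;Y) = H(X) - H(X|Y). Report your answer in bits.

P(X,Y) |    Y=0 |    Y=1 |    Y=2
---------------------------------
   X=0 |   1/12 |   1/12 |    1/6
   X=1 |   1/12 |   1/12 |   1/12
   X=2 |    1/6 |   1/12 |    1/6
I(X;Y) = 0.0242 bits

Mutual information has multiple equivalent forms:
- I(X;Y) = H(X) - H(X|Y)
- I(X;Y) = H(Y) - H(Y|X)
- I(X;Y) = H(X) + H(Y) - H(X,Y)

Computing all quantities:
H(X) = 1.5546, H(Y) = 1.5546, H(X,Y) = 3.0850
H(X|Y) = 1.5304, H(Y|X) = 1.5304

Verification:
H(X) - H(X|Y) = 1.5546 - 1.5304 = 0.0242
H(Y) - H(Y|X) = 1.5546 - 1.5304 = 0.0242
H(X) + H(Y) - H(X,Y) = 1.5546 + 1.5546 - 3.0850 = 0.0242

All forms give I(X;Y) = 0.0242 bits. ✓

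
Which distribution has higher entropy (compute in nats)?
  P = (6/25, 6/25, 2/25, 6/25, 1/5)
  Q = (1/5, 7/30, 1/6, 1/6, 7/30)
Q

Computing entropies in nats:
H(P) = 1.5515
H(Q) = 1.5983

Distribution Q has higher entropy.

Intuition: The distribution closer to uniform (more spread out) has higher entropy.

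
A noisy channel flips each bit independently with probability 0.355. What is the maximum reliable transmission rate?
0.0615 bits

For a binary symmetric channel (BSC) with error probability p:
Capacity C = 1 - H(p) bits per symbol

where H(p) = -p log₂(p) - (1-p) log₂(1-p) is the binary entropy function.

H(0.355) = 0.9385 bits
C = 1 - 0.9385 = 0.0615 bits per symbol

This means we can reliably transmit up to 0.0615 bits of information per channel use.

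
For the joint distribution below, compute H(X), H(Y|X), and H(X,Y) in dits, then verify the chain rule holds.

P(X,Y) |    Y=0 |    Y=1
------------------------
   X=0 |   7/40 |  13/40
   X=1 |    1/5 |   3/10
H(X,Y) = 0.5878, H(X) = 0.3010, H(Y|X) = 0.2867 (all in dits)

Chain rule: H(X,Y) = H(X) + H(Y|X)

Left side — joint entropy directly:
H(X,Y) = -Σ p(x,y) log p(x,y) = 0.5878 dits

Right side — compute H(Y|X) from the conditional distributions:
P(X) = (1/2, 1/2), so H(X) = 0.3010 dits
H(Y|X) = Σ_x P(X=x) · H(Y|X=x):
  P(Y|X=0) = (7/20, 13/20), H(Y|X=0) = 0.2812, weight P(X=0) = 1/2
  P(Y|X=1) = (2/5, 3/5), H(Y|X=1) = 0.2923, weight P(X=1) = 1/2
H(Y|X) = 0.2867 dits

H(X) + H(Y|X) = 0.3010 + 0.2867 = 0.5878 dits

Both sides equal 0.5878 dits. ✓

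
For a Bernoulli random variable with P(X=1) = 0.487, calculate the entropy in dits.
0.3009 dits

The binary entropy function is:
H(p) = -p log(p) - (1-p) log(1-p)

H(0.487) = -0.487 × log_10(0.487) - 0.513 × log_10(0.513)
H(0.487) = 0.3009 dits

Note: Binary entropy is maximized at p=0.5 (H=1 bit) and minimized at p=0 or p=1 (H=0).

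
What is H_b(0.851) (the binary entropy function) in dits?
0.1828 dits

The binary entropy function is:
H(p) = -p log(p) - (1-p) log(1-p)

H(0.851) = -0.851 × log_10(0.851) - 0.149 × log_10(0.149)
H(0.851) = 0.1828 dits

Note: Binary entropy is maximized at p=0.5 (H=1 bit) and minimized at p=0 or p=1 (H=0).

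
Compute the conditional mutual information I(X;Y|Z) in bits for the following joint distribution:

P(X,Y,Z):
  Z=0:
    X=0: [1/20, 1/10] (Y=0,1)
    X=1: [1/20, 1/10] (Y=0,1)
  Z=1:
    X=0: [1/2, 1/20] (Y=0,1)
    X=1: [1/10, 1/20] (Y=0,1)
0.0347 bits

Conditional mutual information: I(X;Y|Z) = H(X|Z) + H(Y|Z) - H(X,Y|Z)

H(Z) = 0.8813
H(X,Z) = 1.7060 → H(X|Z) = 0.8247
H(Y,Z) = 1.5710 → H(Y|Z) = 0.6897
H(X,Y,Z) = 2.3610 → H(X,Y|Z) = 1.4797

I(X;Y|Z) = 0.8247 + 0.6897 - 1.4797 = 0.0347 bits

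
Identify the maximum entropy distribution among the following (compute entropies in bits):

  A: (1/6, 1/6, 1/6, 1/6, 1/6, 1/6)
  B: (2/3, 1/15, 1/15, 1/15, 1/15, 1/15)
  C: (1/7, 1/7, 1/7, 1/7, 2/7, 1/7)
A

For a discrete distribution over n outcomes, entropy is maximized by the uniform distribution.

Computing entropies:
H(A) = 2.5850 bits
H(B) = 1.6923 bits
H(C) = 2.5216 bits

The uniform distribution (where all probabilities equal 1/6) achieves the maximum entropy of log_2(6) = 2.5850 bits.

Distribution A has the highest entropy.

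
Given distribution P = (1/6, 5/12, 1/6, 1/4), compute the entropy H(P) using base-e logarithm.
1.3086 nats

Shannon entropy is H(X) = -Σ p(x) log p(x).

For P = (1/6, 5/12, 1/6, 1/4):
H = -1/6 × log_e(1/6) -5/12 × log_e(5/12) -1/6 × log_e(1/6) -1/4 × log_e(1/4)
H = 1.3086 nats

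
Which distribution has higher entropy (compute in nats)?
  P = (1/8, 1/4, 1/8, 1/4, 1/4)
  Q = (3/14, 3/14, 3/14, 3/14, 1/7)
Q

Computing entropies in nats:
H(P) = 1.5596
H(Q) = 1.5984

Distribution Q has higher entropy.

Intuition: The distribution closer to uniform (more spread out) has higher entropy.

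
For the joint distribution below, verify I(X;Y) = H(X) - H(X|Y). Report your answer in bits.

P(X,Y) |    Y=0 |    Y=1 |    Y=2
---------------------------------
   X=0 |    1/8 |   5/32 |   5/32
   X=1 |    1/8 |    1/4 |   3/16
I(X;Y) = 0.0065 bits

Mutual information has multiple equivalent forms:
- I(X;Y) = H(X) - H(X|Y)
- I(X;Y) = H(Y) - H(Y|X)
- I(X;Y) = H(X) + H(Y) - H(X,Y)

Computing all quantities:
H(X) = 0.9887, H(Y) = 1.5575, H(X,Y) = 2.5397
H(X|Y) = 0.9822, H(Y|X) = 1.5510

Verification:
H(X) - H(X|Y) = 0.9887 - 0.9822 = 0.0065
H(Y) - H(Y|X) = 1.5575 - 1.5510 = 0.0065
H(X) + H(Y) - H(X,Y) = 0.9887 + 1.5575 - 2.5397 = 0.0065

All forms give I(X;Y) = 0.0065 bits. ✓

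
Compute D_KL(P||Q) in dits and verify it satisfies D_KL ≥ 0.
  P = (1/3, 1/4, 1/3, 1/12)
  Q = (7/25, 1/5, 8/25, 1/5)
0.0237 dits

KL divergence satisfies the Gibbs inequality: D_KL(P||Q) ≥ 0 for all distributions P, Q.

D_KL(P||Q) = Σ p(x) log(p(x)/q(x))
Term by term:
  x=0: 1/3 × log_10[(1/3)/(7/25)] = 0.0252
  x=1: 1/4 × log_10[(1/4)/(1/5)] = 0.0242
  x=2: 1/3 × log_10[(1/3)/(8/25)] = 0.0059
  x=3: 1/12 × log_10[(1/12)/(1/5)] = -0.0317
D_KL(P||Q) = 0.0237 dits

D_KL(P||Q) = 0.0237 ≥ 0 ✓

This non-negativity is a fundamental property: relative entropy cannot be negative because it measures how different Q is from P.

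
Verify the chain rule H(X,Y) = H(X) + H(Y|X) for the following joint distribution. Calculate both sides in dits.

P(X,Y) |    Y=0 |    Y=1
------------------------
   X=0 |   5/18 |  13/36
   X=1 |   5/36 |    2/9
H(X,Y) = 0.5785, H(X) = 0.2841, H(Y|X) = 0.2944 (all in dits)

Chain rule: H(X,Y) = H(X) + H(Y|X)

Left side — joint entropy directly:
H(X,Y) = -Σ p(x,y) log p(x,y) = 0.5785 dits

Right side — compute H(Y|X) from the conditional distributions:
P(X) = (23/36, 13/36), so H(X) = 0.2841 dits
H(Y|X) = Σ_x P(X=x) · H(Y|X=x):
  P(Y|X=0) = (10/23, 13/23), H(Y|X=0) = 0.2973, weight P(X=0) = 23/36
  P(Y|X=1) = (5/13, 8/13), H(Y|X=1) = 0.2894, weight P(X=1) = 13/36
H(Y|X) = 0.2944 dits

H(X) + H(Y|X) = 0.2841 + 0.2944 = 0.5785 dits

Both sides equal 0.5785 dits. ✓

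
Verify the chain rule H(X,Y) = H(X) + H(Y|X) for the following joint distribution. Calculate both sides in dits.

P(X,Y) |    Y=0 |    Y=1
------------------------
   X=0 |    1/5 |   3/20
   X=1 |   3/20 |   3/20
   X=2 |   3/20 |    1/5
H(X,Y) = 0.7739, H(X) = 0.4760, H(Y|X) = 0.2979 (all in dits)

Chain rule: H(X,Y) = H(X) + H(Y|X)

Left side — joint entropy directly:
H(X,Y) = -Σ p(x,y) log p(x,y) = 0.7739 dits

Right side — compute H(Y|X) from the conditional distributions:
P(X) = (7/20, 3/10, 7/20), so H(X) = 0.4760 dits
H(Y|X) = Σ_x P(X=x) · H(Y|X=x):
  P(Y|X=0) = (4/7, 3/7), H(Y|X=0) = 0.2966, weight P(X=0) = 7/20
  P(Y|X=1) = (1/2, 1/2), H(Y|X=1) = 0.3010, weight P(X=1) = 3/10
  P(Y|X=2) = (3/7, 4/7), H(Y|X=2) = 0.2966, weight P(X=2) = 7/20
H(Y|X) = 0.2979 dits

H(X) + H(Y|X) = 0.4760 + 0.2979 = 0.7739 dits

Both sides equal 0.7739 dits. ✓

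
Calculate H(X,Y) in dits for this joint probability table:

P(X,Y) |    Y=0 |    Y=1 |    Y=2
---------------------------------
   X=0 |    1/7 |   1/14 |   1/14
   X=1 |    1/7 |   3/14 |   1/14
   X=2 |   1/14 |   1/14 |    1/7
0.9149 dits

Joint entropy is H(X,Y) = -Σ_{x,y} p(x,y) log p(x,y).

Summing over all non-zero entries:
H(X,Y) = -[1/7·log_10(1/7) + 1/14·log_10(1/14) + 1/14·log_10(1/14) + 1/7·log_10(1/7) + 3/14·log_10(3/14) + 1/14·log_10(1/14) + 1/14·log_10(1/14) + 1/14·log_10(1/14) + 1/7·log_10(1/7)]
H(X,Y) = 0.9149 dits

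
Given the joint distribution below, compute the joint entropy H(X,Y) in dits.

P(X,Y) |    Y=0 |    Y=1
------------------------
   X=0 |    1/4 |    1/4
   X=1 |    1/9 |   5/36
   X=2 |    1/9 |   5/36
0.7512 dits

Joint entropy is H(X,Y) = -Σ_{x,y} p(x,y) log p(x,y).

Summing over all non-zero entries:
H(X,Y) = -[1/4·log_10(1/4) + 1/4·log_10(1/4) + 1/9·log_10(1/9) + 5/36·log_10(5/36) + 1/9·log_10(1/9) + 5/36·log_10(5/36)]
H(X,Y) = 0.7512 dits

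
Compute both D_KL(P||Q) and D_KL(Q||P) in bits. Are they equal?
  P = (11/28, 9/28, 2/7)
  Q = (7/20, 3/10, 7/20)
D_KL(P||Q) = 0.0138, D_KL(Q||P) = 0.0143

KL divergence is not symmetric: D_KL(P||Q) ≠ D_KL(Q||P) in general.

D_KL(P||Q) = 0.0138 bits
D_KL(Q||P) = 0.0143 bits

No, they are not equal!

This asymmetry is why KL divergence is not a true distance metric.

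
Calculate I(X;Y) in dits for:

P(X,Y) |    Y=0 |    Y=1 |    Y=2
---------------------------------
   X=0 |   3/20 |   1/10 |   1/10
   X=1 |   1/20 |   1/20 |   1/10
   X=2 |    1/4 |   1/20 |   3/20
0.0180 dits

Mutual information: I(X;Y) = H(X) + H(Y) - H(X,Y)

Marginals:
P(X) = (7/20, 1/5, 9/20), H(X) = 0.4554 dits
P(Y) = (9/20, 1/5, 7/20), H(Y) = 0.4554 dits

Joint entropy: H(X,Y) = 0.8928 dits

I(X;Y) = 0.4554 + 0.4554 - 0.8928 = 0.0180 dits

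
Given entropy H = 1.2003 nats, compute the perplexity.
3.3211

Perplexity is e^H (or exp(H) for natural log).

H = 1.2003 nats
Perplexity = e^1.2003 = 3.3211

Interpretation: The model's uncertainty is equivalent to choosing uniformly among 3.3 options.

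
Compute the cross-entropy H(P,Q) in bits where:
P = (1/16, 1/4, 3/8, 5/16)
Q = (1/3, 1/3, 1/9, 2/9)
2.3621 bits

Cross-entropy: H(P,Q) = -Σ p(x) log q(x)

Alternatively: H(P,Q) = H(P) + D_KL(P||Q)
H(P) = 1.8050 bits
D_KL(P||Q) = 0.5571 bits

H(P,Q) = 1.8050 + 0.5571 = 2.3621 bits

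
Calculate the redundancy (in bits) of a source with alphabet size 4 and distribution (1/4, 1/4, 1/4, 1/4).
0.0000 bits

Redundancy measures how far a source is from maximum entropy:
R = H_max - H(X)

Maximum entropy for 4 symbols: H_max = log_2(4) = 2.0000 bits
Actual entropy: H(X) = 2.0000 bits
Redundancy: R = 2.0000 - 2.0000 = 0.0000 bits

This redundancy represents potential for compression: the source could be compressed by 0.0000 bits per symbol.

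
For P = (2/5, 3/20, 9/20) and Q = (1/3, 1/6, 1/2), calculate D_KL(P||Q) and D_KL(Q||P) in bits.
D_KL(P||Q) = 0.0140, D_KL(Q||P) = 0.0137

KL divergence is not symmetric: D_KL(P||Q) ≠ D_KL(Q||P) in general.

D_KL(P||Q) = 0.0140 bits
D_KL(Q||P) = 0.0137 bits

No, they are not equal!

This asymmetry is why KL divergence is not a true distance metric.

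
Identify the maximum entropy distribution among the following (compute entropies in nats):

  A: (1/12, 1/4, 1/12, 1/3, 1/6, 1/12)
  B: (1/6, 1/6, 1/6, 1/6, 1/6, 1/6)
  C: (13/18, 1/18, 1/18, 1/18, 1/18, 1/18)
B

For a discrete distribution over n outcomes, entropy is maximized by the uniform distribution.

Computing entropies:
H(A) = 1.6326 nats
H(B) = 1.7918 nats
H(C) = 1.0379 nats

The uniform distribution (where all probabilities equal 1/6) achieves the maximum entropy of log_e(6) = 1.7918 nats.

Distribution B has the highest entropy.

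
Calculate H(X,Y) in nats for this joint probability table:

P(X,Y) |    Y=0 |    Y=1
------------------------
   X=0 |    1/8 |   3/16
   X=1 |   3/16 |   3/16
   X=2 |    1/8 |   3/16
1.7753 nats

Joint entropy is H(X,Y) = -Σ_{x,y} p(x,y) log p(x,y).

Summing over all non-zero entries:
H(X,Y) = -[1/8·log_e(1/8) + 3/16·log_e(3/16) + 3/16·log_e(3/16) + 3/16·log_e(3/16) + 1/8·log_e(1/8) + 3/16·log_e(3/16)]
H(X,Y) = 1.7753 nats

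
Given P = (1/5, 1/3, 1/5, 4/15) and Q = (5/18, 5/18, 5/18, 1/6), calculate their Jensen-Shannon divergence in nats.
0.0134 nats

Jensen-Shannon divergence is:
JSD(P||Q) = 0.5 × D_KL(P||M) + 0.5 × D_KL(Q||M)
where M = 0.5 × (P + Q) is the mixture distribution.

M = 0.5 × (1/5, 1/3, 1/5, 4/15) + 0.5 × (5/18, 5/18, 5/18, 1/6) = (0.238889, 11/36, 0.238889, 0.216667)

D_KL(P||M) = 0.0133 nats
D_KL(Q||M) = 0.0136 nats

JSD(P||Q) = 0.5 × 0.0133 + 0.5 × 0.0136 = 0.0134 nats

Unlike KL divergence, JSD is symmetric and bounded: 0 ≤ JSD ≤ log(2).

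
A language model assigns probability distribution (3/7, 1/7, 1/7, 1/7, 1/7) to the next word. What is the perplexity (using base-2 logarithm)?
4.3714

Perplexity is 2^H (or exp(H) for natural log).

First, H = -Σ p log p = 2.1281 bits
Perplexity = 2^2.1281 = 4.3714

Interpretation: The model's uncertainty is equivalent to choosing uniformly among 4.4 options.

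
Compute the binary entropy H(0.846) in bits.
0.6198 bits

The binary entropy function is:
H(p) = -p log(p) - (1-p) log(1-p)

H(0.846) = -0.846 × log_2(0.846) - 0.154 × log_2(0.154)
H(0.846) = 0.6198 bits

Note: Binary entropy is maximized at p=0.5 (H=1 bit) and minimized at p=0 or p=1 (H=0).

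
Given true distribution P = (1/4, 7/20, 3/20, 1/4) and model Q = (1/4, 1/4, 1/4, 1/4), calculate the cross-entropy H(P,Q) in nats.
1.3863 nats

Cross-entropy: H(P,Q) = -Σ p(x) log q(x)

Alternatively: H(P,Q) = H(P) + D_KL(P||Q)
H(P) = 1.3452 nats
D_KL(P||Q) = 0.0411 nats

H(P,Q) = 1.3452 + 0.0411 = 1.3863 nats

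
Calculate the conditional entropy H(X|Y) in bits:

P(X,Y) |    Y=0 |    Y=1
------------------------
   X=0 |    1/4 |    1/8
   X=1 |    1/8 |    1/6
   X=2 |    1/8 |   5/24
1.5273 bits

Using the chain rule: H(X|Y) = H(X,Y) - H(Y)

First, compute H(X,Y) = 2.5273 bits

Marginal P(Y) = (1/2, 1/2)
H(Y) = 1.0000 bits

H(X|Y) = H(X,Y) - H(Y) = 2.5273 - 1.0000 = 1.5273 bits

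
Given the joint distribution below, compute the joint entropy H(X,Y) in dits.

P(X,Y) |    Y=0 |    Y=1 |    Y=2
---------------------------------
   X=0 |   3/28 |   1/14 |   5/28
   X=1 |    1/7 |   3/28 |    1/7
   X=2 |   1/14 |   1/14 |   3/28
0.9325 dits

Joint entropy is H(X,Y) = -Σ_{x,y} p(x,y) log p(x,y).

Summing over all non-zero entries:
H(X,Y) = -[3/28·log_10(3/28) + 1/14·log_10(1/14) + 5/28·log_10(5/28) + 1/7·log_10(1/7) + 3/28·log_10(3/28) + 1/7·log_10(1/7) + 1/14·log_10(1/14) + 1/14·log_10(1/14) + 3/28·log_10(3/28)]
H(X,Y) = 0.9325 dits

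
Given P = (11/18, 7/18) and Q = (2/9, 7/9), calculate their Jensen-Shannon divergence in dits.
0.0348 dits

Jensen-Shannon divergence is:
JSD(P||Q) = 0.5 × D_KL(P||M) + 0.5 × D_KL(Q||M)
where M = 0.5 × (P + Q) is the mixture distribution.

M = 0.5 × (11/18, 7/18) + 0.5 × (2/9, 7/9) = (5/12, 7/12)

D_KL(P||M) = 0.0332 dits
D_KL(Q||M) = 0.0365 dits

JSD(P||Q) = 0.5 × 0.0332 + 0.5 × 0.0365 = 0.0348 dits

Unlike KL divergence, JSD is symmetric and bounded: 0 ≤ JSD ≤ log(2).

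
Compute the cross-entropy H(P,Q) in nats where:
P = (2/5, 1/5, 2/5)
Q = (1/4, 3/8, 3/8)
1.1430 nats

Cross-entropy: H(P,Q) = -Σ p(x) log q(x)

Alternatively: H(P,Q) = H(P) + D_KL(P||Q)
H(P) = 1.0549 nats
D_KL(P||Q) = 0.0881 nats

H(P,Q) = 1.0549 + 0.0881 = 1.1430 nats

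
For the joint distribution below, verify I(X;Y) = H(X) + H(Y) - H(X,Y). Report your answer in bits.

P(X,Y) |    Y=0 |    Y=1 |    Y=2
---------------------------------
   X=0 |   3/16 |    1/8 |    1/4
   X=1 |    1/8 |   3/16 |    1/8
I(X;Y) = 0.0375 bits

Mutual information has multiple equivalent forms:
- I(X;Y) = H(X) - H(X|Y)
- I(X;Y) = H(Y) - H(Y|X)
- I(X;Y) = H(X) + H(Y) - H(X,Y)

Computing all quantities:
H(X) = 0.9887, H(Y) = 1.5794, H(X,Y) = 2.5306
H(X|Y) = 0.9512, H(Y|X) = 1.5419

Verification:
H(X) - H(X|Y) = 0.9887 - 0.9512 = 0.0375
H(Y) - H(Y|X) = 1.5794 - 1.5419 = 0.0375
H(X) + H(Y) - H(X,Y) = 0.9887 + 1.5794 - 2.5306 = 0.0375

All forms give I(X;Y) = 0.0375 bits. ✓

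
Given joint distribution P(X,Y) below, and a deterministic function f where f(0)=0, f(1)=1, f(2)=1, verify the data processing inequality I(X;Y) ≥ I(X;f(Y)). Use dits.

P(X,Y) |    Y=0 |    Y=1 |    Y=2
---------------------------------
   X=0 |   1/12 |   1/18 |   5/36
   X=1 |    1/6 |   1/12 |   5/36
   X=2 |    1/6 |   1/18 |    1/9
I(X;Y) = 0.0064, I(X;f(Y)) = 0.0056, inequality holds: 0.0064 ≥ 0.0056

Data Processing Inequality: For any Markov chain X → Y → Z, we have I(X;Y) ≥ I(X;Z).

Here Z = f(Y) is a deterministic function of Y, forming X → Y → Z.

Original I(X;Y) = 0.0064 dits

After applying f:
P(X,Z) where Z=f(Y):
- P(X,Z=0) = P(X,Y=0)
- P(X,Z=1) = P(X,Y=1) + P(X,Y=2)

I(X;Z) = I(X;f(Y)) = 0.0056 dits

Verification: 0.0064 ≥ 0.0056 ✓

Information cannot be created by processing; the function f can only lose information about X.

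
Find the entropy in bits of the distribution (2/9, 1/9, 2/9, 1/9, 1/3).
2.1972 bits

Shannon entropy is H(X) = -Σ p(x) log p(x).

For P = (2/9, 1/9, 2/9, 1/9, 1/3):
H = -2/9 × log_2(2/9) -1/9 × log_2(1/9) -2/9 × log_2(2/9) -1/9 × log_2(1/9) -1/3 × log_2(1/3)
H = 2.1972 bits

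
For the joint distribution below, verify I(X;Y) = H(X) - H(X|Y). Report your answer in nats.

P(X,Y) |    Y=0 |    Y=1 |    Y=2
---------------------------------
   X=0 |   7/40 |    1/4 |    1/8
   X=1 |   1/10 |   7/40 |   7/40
I(X;Y) = 0.0162 nats

Mutual information has multiple equivalent forms:
- I(X;Y) = H(X) - H(X|Y)
- I(X;Y) = H(Y) - H(Y|X)
- I(X;Y) = H(X) + H(Y) - H(X,Y)

Computing all quantities:
H(X) = 0.6881, H(Y) = 1.0799, H(X,Y) = 1.7518
H(X|Y) = 0.6720, H(Y|X) = 1.0637

Verification:
H(X) - H(X|Y) = 0.6881 - 0.6720 = 0.0162
H(Y) - H(Y|X) = 1.0799 - 1.0637 = 0.0162
H(X) + H(Y) - H(X,Y) = 0.6881 + 1.0799 - 1.7518 = 0.0162

All forms give I(X;Y) = 0.0162 nats. ✓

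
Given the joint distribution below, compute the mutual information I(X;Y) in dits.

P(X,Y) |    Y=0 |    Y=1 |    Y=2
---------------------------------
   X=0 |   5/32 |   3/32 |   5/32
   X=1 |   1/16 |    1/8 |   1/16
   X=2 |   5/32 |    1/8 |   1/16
0.0171 dits

Mutual information: I(X;Y) = H(X) + H(Y) - H(X,Y)

Marginals:
P(X) = (13/32, 1/4, 11/32), H(X) = 0.4689 dits
P(Y) = (3/8, 11/32, 9/32), H(Y) = 0.4741 dits

Joint entropy: H(X,Y) = 0.9258 dits

I(X;Y) = 0.4689 + 0.4741 - 0.9258 = 0.0171 dits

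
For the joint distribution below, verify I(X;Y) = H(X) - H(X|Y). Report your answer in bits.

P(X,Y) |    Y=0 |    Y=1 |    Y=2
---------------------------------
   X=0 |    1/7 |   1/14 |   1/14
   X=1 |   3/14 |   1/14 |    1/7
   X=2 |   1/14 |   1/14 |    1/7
I(X;Y) = 0.0481 bits

Mutual information has multiple equivalent forms:
- I(X;Y) = H(X) - H(X|Y)
- I(X;Y) = H(Y) - H(Y|X)
- I(X;Y) = H(X) + H(Y) - H(X,Y)

Computing all quantities:
H(X) = 1.5567, H(Y) = 1.5306, H(X,Y) = 3.0391
H(X|Y) = 1.5085, H(Y|X) = 1.4825

Verification:
H(X) - H(X|Y) = 1.5567 - 1.5085 = 0.0481
H(Y) - H(Y|X) = 1.5306 - 1.4825 = 0.0481
H(X) + H(Y) - H(X,Y) = 1.5567 + 1.5306 - 3.0391 = 0.0481

All forms give I(X;Y) = 0.0481 bits. ✓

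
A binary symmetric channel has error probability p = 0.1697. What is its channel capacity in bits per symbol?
0.3430 bits

For a binary symmetric channel (BSC) with error probability p:
Capacity C = 1 - H(p) bits per symbol

where H(p) = -p log₂(p) - (1-p) log₂(1-p) is the binary entropy function.

H(0.1697) = 0.6570 bits
C = 1 - 0.6570 = 0.3430 bits per symbol

This means we can reliably transmit up to 0.3430 bits of information per channel use.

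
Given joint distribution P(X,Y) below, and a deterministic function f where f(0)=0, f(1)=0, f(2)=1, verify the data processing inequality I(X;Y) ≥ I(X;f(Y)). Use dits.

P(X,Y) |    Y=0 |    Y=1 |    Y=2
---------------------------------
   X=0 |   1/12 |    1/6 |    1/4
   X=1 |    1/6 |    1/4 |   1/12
I(X;Y) = 0.0287, I(X;f(Y)) = 0.0281, inequality holds: 0.0287 ≥ 0.0281

Data Processing Inequality: For any Markov chain X → Y → Z, we have I(X;Y) ≥ I(X;Z).

Here Z = f(Y) is a deterministic function of Y, forming X → Y → Z.

Original I(X;Y) = 0.0287 dits

After applying f:
P(X,Z) where Z=f(Y):
- P(X,Z=0) = P(X,Y=0) + P(X,Y=1)
- P(X,Z=1) = P(X,Y=2)

I(X;Z) = I(X;f(Y)) = 0.0281 dits

Verification: 0.0287 ≥ 0.0281 ✓

Information cannot be created by processing; the function f can only lose information about X.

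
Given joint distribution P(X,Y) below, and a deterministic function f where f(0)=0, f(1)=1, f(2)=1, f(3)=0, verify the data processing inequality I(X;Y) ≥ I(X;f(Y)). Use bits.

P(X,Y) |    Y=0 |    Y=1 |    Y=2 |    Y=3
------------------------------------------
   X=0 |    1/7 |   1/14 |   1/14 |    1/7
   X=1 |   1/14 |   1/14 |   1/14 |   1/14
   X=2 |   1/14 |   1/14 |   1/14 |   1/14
I(X;Y) = 0.0202, I(X;f(Y)) = 0.0202, inequality holds: 0.0202 ≥ 0.0202

Data Processing Inequality: For any Markov chain X → Y → Z, we have I(X;Y) ≥ I(X;Z).

Here Z = f(Y) is a deterministic function of Y, forming X → Y → Z.

Original I(X;Y) = 0.0202 bits

After applying f:
P(X,Z) where Z=f(Y):
- P(X,Z=0) = P(X,Y=0) + P(X,Y=3)
- P(X,Z=1) = P(X,Y=1) + P(X,Y=2)

I(X;Z) = I(X;f(Y)) = 0.0202 bits

Verification: 0.0202 ≥ 0.0202 ✓

Information cannot be created by processing; the function f can only lose information about X.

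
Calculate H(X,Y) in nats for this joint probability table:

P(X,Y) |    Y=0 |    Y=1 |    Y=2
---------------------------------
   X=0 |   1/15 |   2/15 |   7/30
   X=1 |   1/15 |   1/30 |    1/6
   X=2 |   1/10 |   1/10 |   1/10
2.0721 nats

Joint entropy is H(X,Y) = -Σ_{x,y} p(x,y) log p(x,y).

Summing over all non-zero entries:
H(X,Y) = -[1/15·log_e(1/15) + 2/15·log_e(2/15) + 7/30·log_e(7/30) + 1/15·log_e(1/15) + 1/30·log_e(1/30) + 1/6·log_e(1/6) + 1/10·log_e(1/10) + 1/10·log_e(1/10) + 1/10·log_e(1/10)]
H(X,Y) = 2.0721 nats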